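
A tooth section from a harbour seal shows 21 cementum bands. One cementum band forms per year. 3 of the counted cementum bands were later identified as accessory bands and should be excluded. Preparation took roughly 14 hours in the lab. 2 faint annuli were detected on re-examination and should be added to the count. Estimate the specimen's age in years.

Correcting the raw count gives 21 − 3 + 2 = 20 true cementum bands.
At one cementum band per year, that is 20 years.

20 years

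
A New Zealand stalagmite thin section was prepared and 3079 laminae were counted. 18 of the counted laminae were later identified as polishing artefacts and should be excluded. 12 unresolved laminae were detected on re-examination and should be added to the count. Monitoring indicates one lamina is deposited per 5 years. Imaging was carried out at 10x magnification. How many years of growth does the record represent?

Adjusted count: 3079 − 18 + 12 = 3073 laminae.
At 5 years per lamina, 3073 × 5 = 15365 years.

15365 yr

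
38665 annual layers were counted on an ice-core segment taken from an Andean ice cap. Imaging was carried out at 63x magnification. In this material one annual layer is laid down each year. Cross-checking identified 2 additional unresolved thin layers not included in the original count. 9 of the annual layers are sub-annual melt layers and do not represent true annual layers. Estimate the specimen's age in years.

After corrections the count is 38665 − 9 + 2 = 38658 annual layers.
One annual layer per year makes the duration 38658 years.

38658 yr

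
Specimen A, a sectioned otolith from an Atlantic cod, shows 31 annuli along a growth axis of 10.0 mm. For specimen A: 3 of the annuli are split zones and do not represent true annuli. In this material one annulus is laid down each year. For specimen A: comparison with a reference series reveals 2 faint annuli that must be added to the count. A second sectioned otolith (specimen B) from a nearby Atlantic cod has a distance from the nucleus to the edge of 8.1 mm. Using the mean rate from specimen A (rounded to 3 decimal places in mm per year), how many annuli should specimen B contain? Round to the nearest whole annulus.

24 annuli

Specimen A: true annulus count = 31 − 3 + 2 = 30.
A: Mean rate = 10.0 mm / 30 years ≈ 0.333 mm/yr.
For B, 8.1 / 0.333 = 24.32 years ≈ 24 annuli.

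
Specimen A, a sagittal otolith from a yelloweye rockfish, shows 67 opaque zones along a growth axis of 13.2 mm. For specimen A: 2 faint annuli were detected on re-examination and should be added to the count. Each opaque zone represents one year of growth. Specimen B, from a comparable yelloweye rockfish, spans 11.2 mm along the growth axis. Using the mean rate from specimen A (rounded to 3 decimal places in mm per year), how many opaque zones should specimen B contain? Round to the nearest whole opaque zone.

Specimen A: adjusted count: 67 + 2 = 69 opaque zones.
A: Mean rate = 13.2 mm / 69 years ≈ 0.191 mm/year.
B spans 11.2 / 0.191 = 58.64 years ≈ 59 opaque zones.

59 opaque zones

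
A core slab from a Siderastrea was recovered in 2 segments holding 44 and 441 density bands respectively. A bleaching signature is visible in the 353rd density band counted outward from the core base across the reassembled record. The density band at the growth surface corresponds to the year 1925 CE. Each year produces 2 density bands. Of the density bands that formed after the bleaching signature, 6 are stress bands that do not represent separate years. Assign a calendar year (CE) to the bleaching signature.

1862 CE

Total density bands = 44 + 441 = 485.
The bleaching signature sits at density band 353 from the core base, so 485 − 353 = 132 density bands formed after it.
Excluding 6 false density bands: 132 − 6 = 126.
126 density bands at 2 per year is 126 / 2 = 63 years.
Counting back 63 years from 1925 CE places the bleaching signature in 1925 − 63 = 1862 CE.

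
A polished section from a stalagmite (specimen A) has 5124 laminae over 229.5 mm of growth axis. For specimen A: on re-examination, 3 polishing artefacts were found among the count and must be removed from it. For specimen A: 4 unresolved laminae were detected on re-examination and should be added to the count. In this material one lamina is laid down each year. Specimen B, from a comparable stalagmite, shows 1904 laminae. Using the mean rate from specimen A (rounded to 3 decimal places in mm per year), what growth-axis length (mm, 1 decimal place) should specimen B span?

Specimen A: after corrections the count is 5124 − 3 + 4 = 5125 laminae.
A: Mean rate = 229.5 mm / 5125 years ≈ 0.045 mm per year.
For B, 0.045 mm/year × 1904 years = 85.7 mm.

85.7 mm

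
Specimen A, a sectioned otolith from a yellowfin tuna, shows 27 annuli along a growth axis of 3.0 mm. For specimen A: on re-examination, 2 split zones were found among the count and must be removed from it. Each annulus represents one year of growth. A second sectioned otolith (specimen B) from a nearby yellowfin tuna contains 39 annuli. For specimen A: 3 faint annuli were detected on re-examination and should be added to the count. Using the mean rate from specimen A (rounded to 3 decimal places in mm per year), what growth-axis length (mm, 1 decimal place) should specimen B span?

Specimen A: correcting the raw count gives 27 − 2 + 3 = 28 true annuli.
A: Extension rate ≈ 3.0 / 28 = 0.107 mm per year.
B's length ≈ 0.107 × 39 = 4.2 mm.

4.2 mm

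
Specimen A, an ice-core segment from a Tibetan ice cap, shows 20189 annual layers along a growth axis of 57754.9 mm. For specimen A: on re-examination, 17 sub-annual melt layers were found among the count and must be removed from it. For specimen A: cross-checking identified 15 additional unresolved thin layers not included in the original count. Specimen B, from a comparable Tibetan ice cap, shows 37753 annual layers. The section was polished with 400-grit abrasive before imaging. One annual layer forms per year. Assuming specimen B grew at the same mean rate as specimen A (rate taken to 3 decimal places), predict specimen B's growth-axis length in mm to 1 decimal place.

Specimen A: after corrections the count is 20189 − 17 + 15 = 20187 annual layers.
A: Mean rate = 57754.9 mm / 20187 years ≈ 2.861 mm/year.
For B, 2.861 mm/year × 37753 years = 108011.3 mm.

108011.3 mm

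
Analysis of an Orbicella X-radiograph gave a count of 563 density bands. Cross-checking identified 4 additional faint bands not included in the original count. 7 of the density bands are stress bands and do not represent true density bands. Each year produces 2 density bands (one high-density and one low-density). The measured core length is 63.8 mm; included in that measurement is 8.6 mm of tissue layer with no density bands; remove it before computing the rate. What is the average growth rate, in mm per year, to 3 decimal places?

0.197 mm per year

True density band count = 563 − 7 + 4 = 560.
With 2 density bands per year, 560 / 2 = 280 years.
The growth record spans 63.8 − 8.6 = 55.2 mm.
Extension rate ≈ 55.2 / 280 = 0.197 mm per year.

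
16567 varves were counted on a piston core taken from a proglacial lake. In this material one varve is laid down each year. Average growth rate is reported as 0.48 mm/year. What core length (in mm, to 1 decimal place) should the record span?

The record spans 16567 years at 0.48 mm per year.
Length ≈ 0.48 × 16567 = 7952.2 mm.

7952.2 mm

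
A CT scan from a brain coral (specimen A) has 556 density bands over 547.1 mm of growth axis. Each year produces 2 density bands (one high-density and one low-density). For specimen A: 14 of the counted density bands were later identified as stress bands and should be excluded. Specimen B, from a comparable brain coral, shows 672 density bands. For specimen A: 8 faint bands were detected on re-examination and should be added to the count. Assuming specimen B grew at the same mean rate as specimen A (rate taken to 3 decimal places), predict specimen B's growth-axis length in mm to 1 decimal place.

668.3 mm

Specimen A: true density band count = 556 − 14 + 8 = 550.
Specimen A: dividing by 2 density bands per year: 550 / 2 = 275 years.
A: Mean rate = 547.1 mm / 275 years ≈ 1.989 mm/year.
Specimen B: 672 density bands at 2 per year is 672 / 2 = 336 years. Length of B = 1.989 × 336 = 668.3 mm.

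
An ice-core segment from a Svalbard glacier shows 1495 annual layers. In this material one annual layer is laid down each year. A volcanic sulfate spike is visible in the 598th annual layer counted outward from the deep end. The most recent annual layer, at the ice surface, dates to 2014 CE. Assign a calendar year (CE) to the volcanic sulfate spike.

The volcanic sulfate spike sits at annual layer 598 from the deep end, so 1495 − 598 = 897 annual layers formed after it.
The annual layer at the ice surface is 2014 CE, so the volcanic sulfate spike dates to 2014 − 897 = 1117 CE.

1117 CE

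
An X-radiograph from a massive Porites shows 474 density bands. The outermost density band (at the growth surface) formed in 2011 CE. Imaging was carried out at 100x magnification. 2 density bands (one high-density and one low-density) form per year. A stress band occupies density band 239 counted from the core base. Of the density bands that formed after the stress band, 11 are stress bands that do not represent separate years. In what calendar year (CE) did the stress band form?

1899 CE

Between density band 239 and the growth surface there are 474 − 239 = 235 density bands.
Excluding 11 false density bands: 235 − 11 = 224.
224 density bands at 2 per year is 224 / 2 = 112 years.
The density band at the growth surface is 2011 CE, so the stress band dates to 2011 − 112 = 1899 CE.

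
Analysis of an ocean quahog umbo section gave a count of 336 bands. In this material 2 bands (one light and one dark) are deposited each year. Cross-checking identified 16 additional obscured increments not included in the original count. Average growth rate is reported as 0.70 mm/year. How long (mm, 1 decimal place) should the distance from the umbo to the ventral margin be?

123.2 mm

Adjusted count: 336 + 16 = 352 bands.
352 bands at 2 per year is 352 / 2 = 176 years.
176 years at 0.70 mm/year gives 0.70 × 176 = 123.2 mm.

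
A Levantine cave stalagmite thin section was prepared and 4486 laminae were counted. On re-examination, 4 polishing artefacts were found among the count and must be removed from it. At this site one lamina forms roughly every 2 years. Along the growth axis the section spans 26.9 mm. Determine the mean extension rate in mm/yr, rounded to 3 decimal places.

0.003 mm/yr

Correcting the raw count gives 4486 − 4 = 4482 true laminae.
At 2 years per lamina, 4482 × 2 = 8964 years.
Mean rate = 26.9 mm / 8964 years ≈ 0.003 mm/yr.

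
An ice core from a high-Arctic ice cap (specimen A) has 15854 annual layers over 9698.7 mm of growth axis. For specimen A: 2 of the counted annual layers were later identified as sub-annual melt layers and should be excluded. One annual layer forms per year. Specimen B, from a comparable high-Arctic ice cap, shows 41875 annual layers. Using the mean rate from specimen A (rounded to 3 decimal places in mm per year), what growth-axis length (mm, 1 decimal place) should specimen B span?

Specimen A: true annual layer count = 15854 − 2 = 15852.
A: 9698.7 mm over 15852 years gives 9698.7 / 15852 ≈ 0.612 mm per year.
B's length ≈ 0.612 × 41875 = 25627.5 mm.

25627.5 mm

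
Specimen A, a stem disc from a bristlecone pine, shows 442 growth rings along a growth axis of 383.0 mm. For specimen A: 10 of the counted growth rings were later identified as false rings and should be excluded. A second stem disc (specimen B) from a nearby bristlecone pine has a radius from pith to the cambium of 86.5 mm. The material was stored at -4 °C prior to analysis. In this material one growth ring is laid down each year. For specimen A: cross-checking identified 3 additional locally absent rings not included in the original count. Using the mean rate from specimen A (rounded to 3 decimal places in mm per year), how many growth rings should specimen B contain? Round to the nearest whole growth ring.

98 growth rings

Specimen A: correcting the raw count gives 442 − 10 + 3 = 435 true growth rings.
A: Extension rate ≈ 383.0 / 435 = 0.880 mm/year.
B spans 86.5 / 0.880 = 98.30 years ≈ 98 growth rings.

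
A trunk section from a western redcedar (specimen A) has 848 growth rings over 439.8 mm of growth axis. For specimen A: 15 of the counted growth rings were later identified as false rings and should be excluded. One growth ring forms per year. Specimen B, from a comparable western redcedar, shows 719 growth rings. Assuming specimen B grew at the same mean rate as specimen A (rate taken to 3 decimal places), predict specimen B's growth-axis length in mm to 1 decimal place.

Specimen A: correcting the raw count gives 848 − 15 = 833 true growth rings.
A: Extension rate ≈ 439.8 / 833 = 0.528 mm/yr.
Length of B = 0.528 × 719 = 379.6 mm.

379.6 mm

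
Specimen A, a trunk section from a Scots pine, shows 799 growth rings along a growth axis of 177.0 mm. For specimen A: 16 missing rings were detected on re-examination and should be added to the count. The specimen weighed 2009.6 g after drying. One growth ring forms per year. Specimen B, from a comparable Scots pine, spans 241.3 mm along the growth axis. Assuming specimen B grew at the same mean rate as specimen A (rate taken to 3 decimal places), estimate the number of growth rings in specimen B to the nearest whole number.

1112 growth rings

Specimen A: after corrections the count is 799 + 16 = 815 growth rings.
A: Extension rate ≈ 177.0 / 815 = 0.217 mm per year.
B spans 241.3 / 0.217 = 1111.98 years ≈ 1112 growth rings.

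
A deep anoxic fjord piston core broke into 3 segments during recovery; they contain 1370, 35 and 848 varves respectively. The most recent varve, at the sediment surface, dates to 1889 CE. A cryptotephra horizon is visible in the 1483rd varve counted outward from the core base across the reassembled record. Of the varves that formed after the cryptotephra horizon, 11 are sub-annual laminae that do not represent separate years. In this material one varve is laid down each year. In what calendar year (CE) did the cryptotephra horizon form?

Total varves = 1370 + 35 + 848 = 2253.
Between varve 1483 and the sediment surface there are 2253 − 1483 = 770 varves.
Removing the 11 false varves leaves 770 − 11 = 759 true varves beyond the cryptotephra horizon.
Counting back 759 years from 1889 CE places the cryptotephra horizon in 1889 − 759 = 1130 CE.

1130 CE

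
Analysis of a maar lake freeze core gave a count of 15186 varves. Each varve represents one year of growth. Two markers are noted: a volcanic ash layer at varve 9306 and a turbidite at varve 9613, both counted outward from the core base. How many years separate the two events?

307 years

The two markers are separated by 9613 − 9306 = 307 varves.
That is 307 years at one varve per year.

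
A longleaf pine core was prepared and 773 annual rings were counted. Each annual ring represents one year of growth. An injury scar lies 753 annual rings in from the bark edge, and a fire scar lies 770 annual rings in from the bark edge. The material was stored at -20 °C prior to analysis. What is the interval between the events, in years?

770 − 753 = 17 annual rings lie between the two events.
At one annual ring per year, 17 years elapsed between them.

17 years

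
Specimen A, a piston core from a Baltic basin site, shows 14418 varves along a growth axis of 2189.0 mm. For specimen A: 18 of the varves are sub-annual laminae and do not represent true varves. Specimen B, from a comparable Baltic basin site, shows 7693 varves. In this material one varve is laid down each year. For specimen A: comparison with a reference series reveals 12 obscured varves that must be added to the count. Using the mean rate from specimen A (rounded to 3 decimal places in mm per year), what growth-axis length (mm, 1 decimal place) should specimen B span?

1169.3 mm

Specimen A: adjusted count: 14418 − 18 + 12 = 14412 varves.
A: Extension rate ≈ 2189.0 / 14412 = 0.152 mm per year.
B's length ≈ 0.152 × 7693 = 1169.3 mm.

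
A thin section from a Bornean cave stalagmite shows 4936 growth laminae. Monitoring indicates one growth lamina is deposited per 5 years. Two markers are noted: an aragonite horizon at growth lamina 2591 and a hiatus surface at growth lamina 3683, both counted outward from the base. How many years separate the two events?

3683 − 2591 = 1092 growth laminae lie between the two events.
1092 growth laminae at 5 years each span 1092 × 5 = 5460 years.

5460 years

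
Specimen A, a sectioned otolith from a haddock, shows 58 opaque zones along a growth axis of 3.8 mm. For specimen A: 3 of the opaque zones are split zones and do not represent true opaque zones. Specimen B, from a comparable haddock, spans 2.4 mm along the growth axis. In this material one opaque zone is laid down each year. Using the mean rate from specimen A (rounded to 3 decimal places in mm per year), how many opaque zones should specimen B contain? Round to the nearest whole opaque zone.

35 opaque zones

Specimen A: true opaque zone count = 58 − 3 = 55.
A: 3.8 mm over 55 years gives 3.8 / 55 ≈ 0.069 mm/yr.
B spans 2.4 / 0.069 = 34.78 years ≈ 35 opaque zones.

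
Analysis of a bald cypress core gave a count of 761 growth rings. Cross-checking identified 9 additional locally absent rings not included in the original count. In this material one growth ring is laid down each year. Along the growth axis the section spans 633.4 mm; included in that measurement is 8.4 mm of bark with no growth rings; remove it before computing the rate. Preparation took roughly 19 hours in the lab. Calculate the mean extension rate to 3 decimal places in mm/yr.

0.812 mm/yr

After corrections the count is 761 + 9 = 770 growth rings.
The growth record spans 633.4 − 8.4 = 625.0 mm.
625.0 mm over 770 years gives 625.0 / 770 ≈ 0.812 mm/yr.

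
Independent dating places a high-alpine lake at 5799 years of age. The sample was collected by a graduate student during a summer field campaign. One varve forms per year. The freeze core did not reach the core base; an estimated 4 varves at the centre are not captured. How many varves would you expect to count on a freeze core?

5795 varves

At one varve per year, 5799 years correspond to 5799 varves.
Less the 4 uncaptured varves: 5799 − 4 = 5795.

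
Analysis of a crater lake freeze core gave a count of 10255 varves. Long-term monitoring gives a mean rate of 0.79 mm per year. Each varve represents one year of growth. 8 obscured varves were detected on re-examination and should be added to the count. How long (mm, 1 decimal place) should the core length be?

8107.8 mm

True varve count = 10255 + 8 = 10263.
10263 years at 0.79 mm/year gives 0.79 × 10263 = 8107.8 mm.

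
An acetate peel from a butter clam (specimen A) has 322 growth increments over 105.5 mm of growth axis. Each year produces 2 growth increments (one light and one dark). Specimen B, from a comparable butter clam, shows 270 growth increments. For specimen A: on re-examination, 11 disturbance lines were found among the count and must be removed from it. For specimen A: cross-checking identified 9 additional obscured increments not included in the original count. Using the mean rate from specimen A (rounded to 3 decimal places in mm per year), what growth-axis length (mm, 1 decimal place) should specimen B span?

89.0 mm

Specimen A: true growth increment count = 322 − 11 + 9 = 320.
Specimen A: with 2 growth increments per year, 320 / 2 = 160 years.
A: Mean rate = 105.5 mm / 160 years ≈ 0.659 mm/yr.
Specimen B: with 2 growth increments per year, 270 / 2 = 135 years. B's length ≈ 0.659 × 135 = 89.0 mm.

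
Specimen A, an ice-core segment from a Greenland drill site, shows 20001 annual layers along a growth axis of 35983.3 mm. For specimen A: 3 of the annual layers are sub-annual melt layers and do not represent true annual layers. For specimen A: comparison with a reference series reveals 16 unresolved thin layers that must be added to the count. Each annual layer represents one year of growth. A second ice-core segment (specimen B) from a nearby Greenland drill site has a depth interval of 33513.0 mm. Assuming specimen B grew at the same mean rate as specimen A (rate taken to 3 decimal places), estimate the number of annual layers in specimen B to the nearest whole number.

Specimen A: adjusted count: 20001 − 3 + 16 = 20014 annual layers.
A: 35983.3 mm over 20014 years gives 35983.3 / 20014 ≈ 1.798 mm/yr.
B spans 33513.0 / 1.798 = 18639.04 years ≈ 18639 annual layers.

18639 annual layers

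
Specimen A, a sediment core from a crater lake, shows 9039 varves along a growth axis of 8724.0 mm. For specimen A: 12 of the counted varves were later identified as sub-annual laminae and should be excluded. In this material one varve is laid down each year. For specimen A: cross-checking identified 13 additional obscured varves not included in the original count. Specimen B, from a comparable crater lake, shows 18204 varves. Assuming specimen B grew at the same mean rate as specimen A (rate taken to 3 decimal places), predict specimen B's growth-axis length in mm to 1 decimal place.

17566.9 mm

Specimen A: true varve count = 9039 − 12 + 13 = 9040.
A: 8724.0 mm over 9040 years gives 8724.0 / 9040 ≈ 0.965 mm per year.
For B, 0.965 mm/year × 18204 years = 17566.9 mm.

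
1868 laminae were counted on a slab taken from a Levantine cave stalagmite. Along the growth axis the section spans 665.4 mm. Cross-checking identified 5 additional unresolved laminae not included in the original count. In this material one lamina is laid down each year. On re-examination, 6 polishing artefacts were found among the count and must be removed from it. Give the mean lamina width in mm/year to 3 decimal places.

After corrections the count is 1868 − 6 + 5 = 1867 laminae.
Extension rate ≈ 665.4 / 1867 = 0.356 mm/year.

0.356 mm/year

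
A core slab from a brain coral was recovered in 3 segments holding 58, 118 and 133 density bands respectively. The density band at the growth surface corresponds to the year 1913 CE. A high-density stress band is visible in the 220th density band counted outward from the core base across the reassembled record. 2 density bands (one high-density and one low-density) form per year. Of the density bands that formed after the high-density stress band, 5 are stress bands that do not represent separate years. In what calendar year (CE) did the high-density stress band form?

1871 CE

Total density bands = 58 + 118 + 133 = 309.
The high-density stress band sits at density band 220 from the core base, so 309 − 220 = 89 density bands formed after it.
Excluding 5 false density bands: 89 − 5 = 84.
84 density bands at 2 per year is 84 / 2 = 42 years.
1913 − 42 = 1871 CE.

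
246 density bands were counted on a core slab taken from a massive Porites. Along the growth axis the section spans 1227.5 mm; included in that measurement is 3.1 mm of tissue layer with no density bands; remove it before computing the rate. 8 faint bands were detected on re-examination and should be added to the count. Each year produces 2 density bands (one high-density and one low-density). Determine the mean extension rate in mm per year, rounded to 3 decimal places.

9.641 mm per year

After corrections the count is 246 + 8 = 254 density bands.
254 density bands at 2 per year is 254 / 2 = 127 years.
Net length = 1227.5 − 3.1 = 1224.4 mm.
1224.4 mm over 127 years gives 1224.4 / 127 ≈ 9.641 mm per year.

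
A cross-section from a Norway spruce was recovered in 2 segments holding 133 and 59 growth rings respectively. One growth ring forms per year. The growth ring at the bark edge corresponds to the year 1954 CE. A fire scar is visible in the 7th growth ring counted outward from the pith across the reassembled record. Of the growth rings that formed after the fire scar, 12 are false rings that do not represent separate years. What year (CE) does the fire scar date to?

1781 CE

Total growth rings = 133 + 59 = 192.
The fire scar sits at growth ring 7 from the pith, so 192 − 7 = 185 growth rings formed after it.
Removing the 12 false growth rings leaves 185 − 12 = 173 true growth rings beyond the fire scar.
Counting back 173 years from 1954 CE places the fire scar in 1954 − 173 = 1781 CE.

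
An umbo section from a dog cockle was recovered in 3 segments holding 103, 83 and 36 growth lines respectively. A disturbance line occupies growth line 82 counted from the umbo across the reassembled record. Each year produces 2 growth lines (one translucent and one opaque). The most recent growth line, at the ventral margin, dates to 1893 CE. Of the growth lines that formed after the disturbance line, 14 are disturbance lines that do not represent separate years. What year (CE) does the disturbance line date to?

Total growth lines = 103 + 83 + 36 = 222.
Between growth line 82 and the ventral margin there are 222 − 82 = 140 growth lines.
Removing the 14 false growth lines leaves 140 − 14 = 126 true growth lines beyond the disturbance line.
With 2 growth lines per year, 126 / 2 = 63 years.
The growth line at the ventral margin is 1893 CE, so the disturbance line dates to 1893 − 63 = 1830 CE.

1830 CE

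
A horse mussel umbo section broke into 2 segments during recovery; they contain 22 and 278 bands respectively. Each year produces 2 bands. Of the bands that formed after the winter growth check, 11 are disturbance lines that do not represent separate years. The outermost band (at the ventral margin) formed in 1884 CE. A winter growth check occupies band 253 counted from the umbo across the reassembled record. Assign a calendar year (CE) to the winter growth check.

Total bands = 22 + 278 = 300.
The winter growth check sits at band 253 from the umbo, so 300 − 253 = 47 bands formed after it.
Excluding 11 false bands: 47 − 11 = 36.
Dividing by 2 bands per year: 36 / 2 = 18 years.
The band at the ventral margin is 1884 CE, so the winter growth check dates to 1884 − 18 = 1866 CE.

1866 CE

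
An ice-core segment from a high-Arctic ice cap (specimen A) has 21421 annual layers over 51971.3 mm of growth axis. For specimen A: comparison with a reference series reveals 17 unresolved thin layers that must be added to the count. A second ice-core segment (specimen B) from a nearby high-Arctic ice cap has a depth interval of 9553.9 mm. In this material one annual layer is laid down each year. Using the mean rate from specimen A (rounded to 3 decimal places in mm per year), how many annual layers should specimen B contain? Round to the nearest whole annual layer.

Specimen A: correcting the raw count gives 21421 + 17 = 21438 true annual layers.
A: 51971.3 mm over 21438 years gives 51971.3 / 21438 ≈ 2.424 mm/year.
Specimen B: 9553.9 mm / 2.424 mm per year = 3941.38 years ≈ 3941 annual layers.

3941 annual layers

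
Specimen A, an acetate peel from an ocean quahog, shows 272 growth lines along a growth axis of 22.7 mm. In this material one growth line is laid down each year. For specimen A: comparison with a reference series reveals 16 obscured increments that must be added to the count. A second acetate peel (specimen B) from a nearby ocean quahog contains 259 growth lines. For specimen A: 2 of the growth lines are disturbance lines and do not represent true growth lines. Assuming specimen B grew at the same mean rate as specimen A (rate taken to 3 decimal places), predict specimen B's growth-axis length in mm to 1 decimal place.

20.5 mm

Specimen A: true growth line count = 272 − 2 + 16 = 286.
A: Mean rate = 22.7 mm / 286 years ≈ 0.079 mm/yr.
B's length ≈ 0.079 × 259 = 20.5 mm.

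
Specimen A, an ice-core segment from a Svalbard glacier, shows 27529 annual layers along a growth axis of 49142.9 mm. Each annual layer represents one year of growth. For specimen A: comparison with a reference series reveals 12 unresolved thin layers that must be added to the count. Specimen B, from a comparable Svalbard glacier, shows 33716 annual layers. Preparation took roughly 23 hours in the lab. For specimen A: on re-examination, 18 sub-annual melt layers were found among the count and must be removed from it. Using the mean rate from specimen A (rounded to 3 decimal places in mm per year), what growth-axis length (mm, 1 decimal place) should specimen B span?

Specimen A: adjusted count: 27529 − 18 + 12 = 27523 annual layers.
A: Extension rate ≈ 49142.9 / 27523 = 1.786 mm/year.
For B, 1.786 mm/year × 33716 years = 60216.8 mm.

60216.8 mm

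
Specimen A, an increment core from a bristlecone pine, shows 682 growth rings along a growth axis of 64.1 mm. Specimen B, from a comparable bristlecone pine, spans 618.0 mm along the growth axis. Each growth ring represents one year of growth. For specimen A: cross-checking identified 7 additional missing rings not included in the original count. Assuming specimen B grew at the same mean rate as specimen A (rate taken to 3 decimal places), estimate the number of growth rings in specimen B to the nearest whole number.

Specimen A: after corrections the count is 682 + 7 = 689 growth rings.
A: 64.1 mm over 689 years gives 64.1 / 689 ≈ 0.093 mm/year.
B spans 618.0 / 0.093 = 6645.16 years ≈ 6645 growth rings.

6645 growth rings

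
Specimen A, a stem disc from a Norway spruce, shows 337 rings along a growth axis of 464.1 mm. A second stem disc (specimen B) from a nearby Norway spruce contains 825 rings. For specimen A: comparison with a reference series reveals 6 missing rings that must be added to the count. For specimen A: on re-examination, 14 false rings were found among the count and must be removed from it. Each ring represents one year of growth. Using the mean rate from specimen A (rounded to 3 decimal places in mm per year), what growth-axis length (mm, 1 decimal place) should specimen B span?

Specimen A: after corrections the count is 337 − 14 + 6 = 329 rings.
A: Mean rate = 464.1 mm / 329 years ≈ 1.411 mm/year.
B's length ≈ 1.411 × 825 = 1164.1 mm.

1164.1 mm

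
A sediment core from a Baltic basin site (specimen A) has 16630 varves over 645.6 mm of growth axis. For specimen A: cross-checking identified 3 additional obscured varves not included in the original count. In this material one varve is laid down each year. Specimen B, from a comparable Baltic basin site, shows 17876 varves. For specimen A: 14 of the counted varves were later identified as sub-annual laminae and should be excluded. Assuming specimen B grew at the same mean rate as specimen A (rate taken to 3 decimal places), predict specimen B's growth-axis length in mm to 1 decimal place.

Specimen A: correcting the raw count gives 16630 − 14 + 3 = 16619 true varves.
A: Extension rate ≈ 645.6 / 16619 = 0.039 mm per year.
Length of B = 0.039 × 17876 = 697.2 mm.

697.2 mm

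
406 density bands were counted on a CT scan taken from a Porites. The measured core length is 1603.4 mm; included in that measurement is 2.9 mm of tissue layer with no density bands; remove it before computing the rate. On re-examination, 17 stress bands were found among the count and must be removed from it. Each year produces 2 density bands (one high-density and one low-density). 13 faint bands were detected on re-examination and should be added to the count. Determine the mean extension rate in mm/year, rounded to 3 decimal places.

7.963 mm/year

After corrections the count is 406 − 17 + 13 = 402 density bands.
Dividing by 2 density bands per year: 402 / 2 = 201 years.
Removing the 2.9 mm offcut leaves 1603.4 − 2.9 = 1600.5 mm.
Mean rate = 1600.5 mm / 201 years ≈ 7.963 mm/year.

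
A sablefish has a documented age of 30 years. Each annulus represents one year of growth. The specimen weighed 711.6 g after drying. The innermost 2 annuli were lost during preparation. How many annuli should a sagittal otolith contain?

28 annuli

One annulus per year gives 30 annuli over 30 years.
30 − 2 missed = 28 annuli expected in the prepared section.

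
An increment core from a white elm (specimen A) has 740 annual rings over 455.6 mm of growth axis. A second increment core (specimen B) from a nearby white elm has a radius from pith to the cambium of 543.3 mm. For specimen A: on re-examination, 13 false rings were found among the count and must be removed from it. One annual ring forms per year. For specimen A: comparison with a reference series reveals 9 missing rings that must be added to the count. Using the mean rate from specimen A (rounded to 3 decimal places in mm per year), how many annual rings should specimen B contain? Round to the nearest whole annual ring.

Specimen A: true annual ring count = 740 − 13 + 9 = 736.
A: 455.6 mm over 736 years gives 455.6 / 736 ≈ 0.619 mm/year.
B spans 543.3 / 0.619 = 877.71 years ≈ 878 annual rings.

878 annual rings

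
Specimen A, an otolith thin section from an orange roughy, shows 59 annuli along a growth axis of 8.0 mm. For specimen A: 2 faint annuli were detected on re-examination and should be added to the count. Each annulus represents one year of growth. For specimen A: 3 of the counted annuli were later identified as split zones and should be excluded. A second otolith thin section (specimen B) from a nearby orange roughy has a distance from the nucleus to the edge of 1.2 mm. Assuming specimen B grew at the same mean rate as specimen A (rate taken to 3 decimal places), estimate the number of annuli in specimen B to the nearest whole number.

Specimen A: correcting the raw count gives 59 − 3 + 2 = 58 true annuli.
A: Mean rate = 8.0 mm / 58 years ≈ 0.138 mm/year.
Specimen B: 1.2 mm / 0.138 mm per year = 8.70 years ≈ 9 annuli.

9 annuli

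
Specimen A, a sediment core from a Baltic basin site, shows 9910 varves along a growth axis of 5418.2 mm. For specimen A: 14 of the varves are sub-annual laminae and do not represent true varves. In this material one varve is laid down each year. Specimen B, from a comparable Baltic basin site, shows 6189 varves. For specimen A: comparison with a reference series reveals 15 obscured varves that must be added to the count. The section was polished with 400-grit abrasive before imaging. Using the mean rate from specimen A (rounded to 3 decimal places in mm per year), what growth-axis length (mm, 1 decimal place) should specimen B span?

Specimen A: adjusted count: 9910 − 14 + 15 = 9911 varves.
A: 5418.2 mm over 9911 years gives 5418.2 / 9911 ≈ 0.547 mm per year.
Length of B = 0.547 × 6189 = 3385.4 mm.

3385.4 mm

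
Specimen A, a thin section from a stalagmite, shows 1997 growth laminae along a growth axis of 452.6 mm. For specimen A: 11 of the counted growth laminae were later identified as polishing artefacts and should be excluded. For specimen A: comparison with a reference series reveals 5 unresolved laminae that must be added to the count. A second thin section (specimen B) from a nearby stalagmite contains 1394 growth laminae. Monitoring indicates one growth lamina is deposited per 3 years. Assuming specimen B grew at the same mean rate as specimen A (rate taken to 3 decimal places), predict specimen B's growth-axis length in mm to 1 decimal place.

317.8 mm

Specimen A: correcting the raw count gives 1997 − 11 + 5 = 1991 true growth laminae.
Specimen A: multiplying by 3 years per growth lamina: 1991 × 3 = 5973 years.
A: Mean rate = 452.6 mm / 5973 years ≈ 0.076 mm/year.
Specimen B: at 3 years per growth lamina, 1394 × 3 = 4182 years. B's length ≈ 0.076 × 4182 = 317.8 mm.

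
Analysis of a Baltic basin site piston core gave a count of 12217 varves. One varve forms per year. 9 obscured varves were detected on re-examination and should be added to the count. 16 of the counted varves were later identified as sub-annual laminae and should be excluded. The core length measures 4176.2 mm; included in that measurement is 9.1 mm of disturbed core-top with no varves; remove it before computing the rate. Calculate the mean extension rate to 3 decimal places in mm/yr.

Correcting the raw count gives 12217 − 16 + 9 = 12210 true varves.
The growth record spans 4176.2 − 9.1 = 4167.1 mm.
4167.1 mm over 12210 years gives 4167.1 / 12210 ≈ 0.341 mm/yr.

0.341 mm/yr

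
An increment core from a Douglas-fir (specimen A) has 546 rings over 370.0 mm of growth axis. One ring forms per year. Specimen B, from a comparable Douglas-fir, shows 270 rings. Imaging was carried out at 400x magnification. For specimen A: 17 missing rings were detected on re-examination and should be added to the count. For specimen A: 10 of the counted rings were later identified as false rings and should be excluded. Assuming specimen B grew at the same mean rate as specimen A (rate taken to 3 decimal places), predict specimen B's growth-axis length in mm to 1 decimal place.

Specimen A: after corrections the count is 546 − 10 + 17 = 553 rings.
A: 370.0 mm over 553 years gives 370.0 / 553 ≈ 0.669 mm/yr.
Length of B = 0.669 × 270 = 180.6 mm.

180.6 mm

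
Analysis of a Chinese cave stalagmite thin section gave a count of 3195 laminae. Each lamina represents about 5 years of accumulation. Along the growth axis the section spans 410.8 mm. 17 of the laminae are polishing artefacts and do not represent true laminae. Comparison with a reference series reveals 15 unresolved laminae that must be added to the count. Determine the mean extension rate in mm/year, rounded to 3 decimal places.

After corrections the count is 3195 − 17 + 15 = 3193 laminae.
At 5 years per lamina, 3193 × 5 = 15965 years.
Extension rate ≈ 410.8 / 15965 = 0.026 mm/year.

0.026 mm/year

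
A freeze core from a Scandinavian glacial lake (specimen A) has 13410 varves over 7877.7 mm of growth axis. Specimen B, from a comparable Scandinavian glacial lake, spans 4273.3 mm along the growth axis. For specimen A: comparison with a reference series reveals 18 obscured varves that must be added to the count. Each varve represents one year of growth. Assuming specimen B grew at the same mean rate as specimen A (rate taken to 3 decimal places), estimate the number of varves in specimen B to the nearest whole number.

7280 varves

Specimen A: true varve count = 13410 + 18 = 13428.
A: Mean rate = 7877.7 mm / 13428 years ≈ 0.587 mm/year.
B spans 4273.3 / 0.587 = 7279.90 years ≈ 7280 varves.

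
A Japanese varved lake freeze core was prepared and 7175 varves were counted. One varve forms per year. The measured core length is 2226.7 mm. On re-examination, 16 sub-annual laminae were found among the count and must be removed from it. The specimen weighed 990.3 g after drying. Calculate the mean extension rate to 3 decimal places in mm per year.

Correcting the raw count gives 7175 − 16 = 7159 true varves.
Mean rate = 2226.7 mm / 7159 years ≈ 0.311 mm per year.

0.311 mm per year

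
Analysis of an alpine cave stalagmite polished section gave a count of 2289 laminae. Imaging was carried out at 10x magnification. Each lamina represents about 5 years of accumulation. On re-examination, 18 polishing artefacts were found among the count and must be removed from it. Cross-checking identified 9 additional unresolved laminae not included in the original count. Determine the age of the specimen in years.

11400 years

After corrections the count is 2289 − 18 + 9 = 2280 laminae.
At 5 years per lamina, 2280 × 5 = 11400 years.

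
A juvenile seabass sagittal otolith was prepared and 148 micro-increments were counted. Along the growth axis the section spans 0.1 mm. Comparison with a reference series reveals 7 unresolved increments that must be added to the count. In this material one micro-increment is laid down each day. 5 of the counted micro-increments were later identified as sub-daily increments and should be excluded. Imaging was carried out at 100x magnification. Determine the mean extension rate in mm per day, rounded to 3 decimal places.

0.001 mm per day

After corrections the count is 148 − 5 + 7 = 150 micro-increments.
Mean rate = 0.1 mm / 150 days ≈ 0.001 mm per day.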